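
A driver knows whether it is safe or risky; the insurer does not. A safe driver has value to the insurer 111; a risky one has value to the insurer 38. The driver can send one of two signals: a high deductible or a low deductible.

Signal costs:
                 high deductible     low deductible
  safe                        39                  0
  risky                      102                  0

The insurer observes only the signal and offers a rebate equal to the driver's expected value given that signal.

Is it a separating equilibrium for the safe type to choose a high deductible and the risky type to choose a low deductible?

Yes

If types separate, high deductible earns payment 111 and low deductible earns 38.
Safe: high deductible gives 111 − 39 = 72; low deductible gives 38 − 0 = 38. No deviation. ✓
Risky: low deductible gives 38 − 0 = 38; high deductible gives 111 − 102 = 9. No deviation. ✓
Both incentive constraints hold.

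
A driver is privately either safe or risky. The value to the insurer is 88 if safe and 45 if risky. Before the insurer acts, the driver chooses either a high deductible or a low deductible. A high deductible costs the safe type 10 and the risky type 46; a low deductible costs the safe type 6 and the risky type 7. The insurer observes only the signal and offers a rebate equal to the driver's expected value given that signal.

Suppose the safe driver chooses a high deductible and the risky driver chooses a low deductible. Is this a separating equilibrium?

If types separate, high deductible earns payment 88 and low deductible earns 45.
Safe: high deductible gives 88 − 10 = 78; low deductible gives 45 − 6 = 39. No deviation. ✓
Risky: low deductible gives 45 − 7 = 38; high deductible gives 88 − 46 = 42. Would deviate. ✗

No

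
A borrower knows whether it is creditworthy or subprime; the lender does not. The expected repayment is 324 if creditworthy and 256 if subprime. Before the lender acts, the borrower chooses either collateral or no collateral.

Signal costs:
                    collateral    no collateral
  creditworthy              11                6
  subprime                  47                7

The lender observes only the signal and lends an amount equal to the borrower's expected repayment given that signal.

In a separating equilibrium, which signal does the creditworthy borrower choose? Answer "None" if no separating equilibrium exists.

Try creditworthy → collateral, subprime → no collateral:
  If types separate, collateral earns payment 324 and no collateral earns 256.
  Creditworthy: collateral gives 324 − 11 = 313; no collateral gives 256 − 6 = 250. No deviation. ✓
  Subprime: no collateral gives 256 − 7 = 249; collateral gives 324 − 47 = 277. Would deviate. ✗
Try creditworthy → no collateral, subprime → collateral:
  If types separate, no collateral earns payment 324 and collateral earns 256.
  Creditworthy: no collateral gives 324 − 6 = 318; collateral gives 256 − 11 = 245. No deviation. ✓
  Subprime: collateral gives 256 − 47 = 209; no collateral gives 324 − 7 = 317. Would deviate. ✗
Neither assignment is incentive-compatible.

None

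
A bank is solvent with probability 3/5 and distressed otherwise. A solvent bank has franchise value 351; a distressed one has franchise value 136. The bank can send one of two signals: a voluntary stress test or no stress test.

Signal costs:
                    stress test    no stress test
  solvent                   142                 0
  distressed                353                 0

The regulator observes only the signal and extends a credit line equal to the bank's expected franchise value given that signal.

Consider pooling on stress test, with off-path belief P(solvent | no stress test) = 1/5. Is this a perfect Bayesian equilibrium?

No

At the pooled signal (stress test) the regulator holds the prior 3/5 and pays 3/5·351 + 2/5·136 = 265. Off-path (no stress test) belief 1/5 gives 1/5·351 + 4/5·136 = 179.
Solvent: stress test gives 265 − 142 = 123; no stress test gives 179 − 0 = 179. Deviates. ✗
Distressed: stress test gives 265 − 353 = -88; no stress test gives 179 − 0 = 179. Deviates. ✗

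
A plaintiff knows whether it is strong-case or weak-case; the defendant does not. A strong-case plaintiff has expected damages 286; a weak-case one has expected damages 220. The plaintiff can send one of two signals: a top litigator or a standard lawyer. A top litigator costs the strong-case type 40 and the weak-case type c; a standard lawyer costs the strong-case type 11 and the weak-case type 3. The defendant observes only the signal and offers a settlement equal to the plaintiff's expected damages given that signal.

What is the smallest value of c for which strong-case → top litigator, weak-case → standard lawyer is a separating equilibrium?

Under separation: top litigator → strong-case (pays 286); standard lawyer → weak-case (pays 220).
Strong-case: 286 − 40 = 246 ≥ 220 − 11 = 209. Holds regardless of c. ✓
Weak-case: 220 − 3 ≥ 286 − c, so c ≥ 286 − 217 = 69.

69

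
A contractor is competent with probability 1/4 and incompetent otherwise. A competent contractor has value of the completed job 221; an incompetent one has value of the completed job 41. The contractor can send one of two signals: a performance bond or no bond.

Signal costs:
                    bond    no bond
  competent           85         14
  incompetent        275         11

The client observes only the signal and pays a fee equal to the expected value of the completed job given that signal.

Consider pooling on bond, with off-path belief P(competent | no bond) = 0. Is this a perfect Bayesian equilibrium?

No

At the pooled signal (bond) the client holds the prior 1/4 and pays 1/4·221 + 3/4·41 = 86. Off-path (no bond) belief 0 gives 0·221 + 1·41 = 41.
Competent: bond gives 86 − 85 = 1; no bond gives 41 − 14 = 27. Deviates. ✗
Incompetent: bond gives 86 − 275 = -189; no bond gives 41 − 11 = 30. Deviates. ✗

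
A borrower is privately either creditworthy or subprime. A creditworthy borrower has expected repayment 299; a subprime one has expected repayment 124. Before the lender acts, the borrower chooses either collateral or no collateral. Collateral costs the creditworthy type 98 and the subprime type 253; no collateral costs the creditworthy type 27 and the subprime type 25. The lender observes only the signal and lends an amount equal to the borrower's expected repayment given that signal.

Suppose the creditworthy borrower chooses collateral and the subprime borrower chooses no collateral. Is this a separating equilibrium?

Yes

Under separation the lender infers type exactly: collateral → creditworthy (pays 299), no collateral → subprime (pays 124).
Creditworthy: collateral gives 299 − 98 = 201; no collateral gives 124 − 27 = 97. No deviation. ✓
Subprime: no collateral gives 124 − 25 = 99; collateral gives 299 − 253 = 46. No deviation. ✓
Neither type gains from mimicking the other.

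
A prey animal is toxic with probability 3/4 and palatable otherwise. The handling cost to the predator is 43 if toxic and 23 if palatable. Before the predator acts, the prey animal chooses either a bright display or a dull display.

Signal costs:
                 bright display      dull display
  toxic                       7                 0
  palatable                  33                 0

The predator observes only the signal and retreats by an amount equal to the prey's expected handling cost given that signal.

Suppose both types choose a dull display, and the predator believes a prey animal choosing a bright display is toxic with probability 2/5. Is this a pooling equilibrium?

On the equilibrium path (dull display) the predator holds the prior 3/4 and pays 3/4·43 + 1/4·23 = 38. Off-path (bright display) belief 2/5 gives 2/5·43 + 3/5·23 = 31.
Toxic: dull display gives 38 − 0 = 38; bright display gives 31 − 7 = 24. Stays. ✓
Palatable: dull display gives 38 − 0 = 38; bright display gives 31 − 33 = -2. Stays. ✓
Beliefs are Bayes-consistent on-path and both types best-respond.

Yes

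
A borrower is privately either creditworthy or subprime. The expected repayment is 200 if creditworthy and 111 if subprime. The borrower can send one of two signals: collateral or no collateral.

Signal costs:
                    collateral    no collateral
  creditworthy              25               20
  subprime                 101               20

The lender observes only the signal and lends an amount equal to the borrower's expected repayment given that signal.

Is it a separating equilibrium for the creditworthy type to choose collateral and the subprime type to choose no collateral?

No

Under separation the lender infers type exactly: collateral → creditworthy (pays 200), no collateral → subprime (pays 111).
Creditworthy: collateral gives 200 − 25 = 175; no collateral gives 111 − 20 = 91. No deviation. ✓
Subprime: no collateral gives 111 − 20 = 91; collateral gives 200 − 101 = 99. Would deviate. ✗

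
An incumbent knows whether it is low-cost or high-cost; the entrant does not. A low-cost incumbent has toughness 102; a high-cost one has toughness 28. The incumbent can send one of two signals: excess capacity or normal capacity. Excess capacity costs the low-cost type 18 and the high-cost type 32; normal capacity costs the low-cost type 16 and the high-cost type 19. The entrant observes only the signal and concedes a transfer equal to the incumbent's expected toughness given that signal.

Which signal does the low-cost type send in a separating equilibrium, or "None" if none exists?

Try low-cost → excess capacity, high-cost → normal capacity:
  Under separation the entrant infers type exactly: excess capacity → low-cost (pays 102), normal capacity → high-cost (pays 28).
  Low-cost: excess capacity gives 102 − 18 = 84; normal capacity gives 28 − 16 = 12. No deviation. ✓
  High-cost: normal capacity gives 28 − 19 = 9; excess capacity gives 102 − 32 = 70. Would deviate. ✗
Try low-cost → normal capacity, high-cost → excess capacity:
  Under separation the entrant infers type exactly: normal capacity → low-cost (pays 102), excess capacity → high-cost (pays 28).
  Low-cost: normal capacity gives 102 − 16 = 86; excess capacity gives 28 − 18 = 10. No deviation. ✓
  High-cost: excess capacity gives 28 − 32 = -4; normal capacity gives 102 − 19 = 83. Would deviate. ✗
Neither assignment is incentive-compatible.

None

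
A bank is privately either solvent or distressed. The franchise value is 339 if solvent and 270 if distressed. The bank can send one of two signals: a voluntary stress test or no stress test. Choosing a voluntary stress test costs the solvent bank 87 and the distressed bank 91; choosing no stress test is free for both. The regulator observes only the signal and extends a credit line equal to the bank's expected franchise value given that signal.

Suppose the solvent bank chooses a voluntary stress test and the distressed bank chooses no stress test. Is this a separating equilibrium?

If types separate, stress test earns payment 339 and no stress test earns 270.
Solvent: stress test gives 339 − 87 = 252; no stress test gives 270 − 0 = 270. Would deviate. ✗
Distressed: no stress test gives 270 − 0 = 270; stress test gives 339 − 91 = 248. No deviation. ✓

No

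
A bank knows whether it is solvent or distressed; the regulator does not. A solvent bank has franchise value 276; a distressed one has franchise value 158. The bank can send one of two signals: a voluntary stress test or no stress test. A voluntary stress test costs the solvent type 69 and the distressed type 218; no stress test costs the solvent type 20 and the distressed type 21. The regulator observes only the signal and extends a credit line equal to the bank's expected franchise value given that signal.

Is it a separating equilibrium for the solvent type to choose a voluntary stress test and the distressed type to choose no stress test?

Yes

If types separate, stress test earns payment 276 and no stress test earns 158.
Solvent: stress test gives 276 − 69 = 207; no stress test gives 158 − 20 = 138. No deviation. ✓
Distressed: no stress test gives 158 − 21 = 137; stress test gives 276 − 218 = 58. No deviation. ✓
Neither type gains from mimicking the other.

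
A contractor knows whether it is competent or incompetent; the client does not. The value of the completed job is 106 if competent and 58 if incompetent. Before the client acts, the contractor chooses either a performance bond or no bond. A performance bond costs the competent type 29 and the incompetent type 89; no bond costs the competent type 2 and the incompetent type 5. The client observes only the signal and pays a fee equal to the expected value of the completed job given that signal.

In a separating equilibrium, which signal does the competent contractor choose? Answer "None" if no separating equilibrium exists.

bond

Try competent → bond, incompetent → no bond:
  Under separation the client infers type exactly: bond → competent (pays 106), no bond → incompetent (pays 58).
  Competent: bond gives 106 − 29 = 77; no bond gives 58 − 2 = 56. No deviation. ✓
  Incompetent: no bond gives 58 − 5 = 53; bond gives 106 − 89 = 17. No deviation. ✓
Both hold — the competent type sends bond.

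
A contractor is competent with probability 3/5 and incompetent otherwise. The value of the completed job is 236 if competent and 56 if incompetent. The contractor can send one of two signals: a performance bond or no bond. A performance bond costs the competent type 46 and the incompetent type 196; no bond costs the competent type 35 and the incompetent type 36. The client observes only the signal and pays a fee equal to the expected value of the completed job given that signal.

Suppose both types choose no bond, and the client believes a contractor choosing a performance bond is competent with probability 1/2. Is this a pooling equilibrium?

At the pooled signal (no bond) the client holds the prior 3/5 and pays 3/5·236 + 2/5·56 = 164. Off-path (bond) belief 1/2 gives 1/2·236 + 1/2·56 = 146.
Competent: no bond gives 164 − 35 = 129; bond gives 146 − 46 = 100. Stays. ✓
Incompetent: no bond gives 164 − 36 = 128; bond gives 146 − 196 = -50. Stays. ✓

Yes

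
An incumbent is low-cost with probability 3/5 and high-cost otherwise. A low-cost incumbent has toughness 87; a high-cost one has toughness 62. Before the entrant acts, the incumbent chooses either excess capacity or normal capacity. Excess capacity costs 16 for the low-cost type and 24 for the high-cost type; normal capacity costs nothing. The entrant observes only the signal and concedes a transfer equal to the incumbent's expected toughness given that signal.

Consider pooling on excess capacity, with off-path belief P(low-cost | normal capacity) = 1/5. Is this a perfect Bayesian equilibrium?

At the pooled signal (excess capacity) the entrant holds the prior 3/5 and pays 3/5·87 + 2/5·62 = 77. Off-path (normal capacity) belief 1/5 gives 1/5·87 + 4/5·62 = 67.
Low-cost: excess capacity gives 77 − 16 = 61; normal capacity gives 67 − 0 = 67. Deviates. ✗
High-cost: excess capacity gives 77 − 24 = 53; normal capacity gives 67 − 0 = 67. Deviates. ✗

No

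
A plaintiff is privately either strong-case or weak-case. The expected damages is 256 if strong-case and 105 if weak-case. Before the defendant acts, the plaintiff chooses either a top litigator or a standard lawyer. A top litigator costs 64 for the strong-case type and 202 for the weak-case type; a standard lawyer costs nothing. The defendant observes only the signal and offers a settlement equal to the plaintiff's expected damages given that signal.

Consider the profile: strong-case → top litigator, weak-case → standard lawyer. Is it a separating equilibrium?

Under separation the defendant infers type exactly: top litigator → strong-case (pays 256), standard lawyer → weak-case (pays 105).
Strong-case: top litigator gives 256 − 64 = 192; standard lawyer gives 105 − 0 = 105. No deviation. ✓
Weak-case: standard lawyer gives 105 − 0 = 105; top litigator gives 256 − 202 = 54. No deviation. ✓
Both incentive constraints hold.

Yes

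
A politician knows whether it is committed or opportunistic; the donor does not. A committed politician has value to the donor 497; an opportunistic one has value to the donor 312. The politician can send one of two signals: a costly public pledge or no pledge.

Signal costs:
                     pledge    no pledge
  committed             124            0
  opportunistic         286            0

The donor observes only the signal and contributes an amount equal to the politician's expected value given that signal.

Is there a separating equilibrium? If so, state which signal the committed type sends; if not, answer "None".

Try committed → pledge, opportunistic → no pledge:
  Under separation the donor infers type exactly: pledge → committed (pays 497), no pledge → opportunistic (pays 312).
  Committed: pledge gives 497 − 124 = 373; no pledge gives 312 − 0 = 312. No deviation. ✓
  Opportunistic: no pledge gives 312 − 0 = 312; pledge gives 497 − 286 = 211. No deviation. ✓
Both hold — the committed type sends pledge.

pledge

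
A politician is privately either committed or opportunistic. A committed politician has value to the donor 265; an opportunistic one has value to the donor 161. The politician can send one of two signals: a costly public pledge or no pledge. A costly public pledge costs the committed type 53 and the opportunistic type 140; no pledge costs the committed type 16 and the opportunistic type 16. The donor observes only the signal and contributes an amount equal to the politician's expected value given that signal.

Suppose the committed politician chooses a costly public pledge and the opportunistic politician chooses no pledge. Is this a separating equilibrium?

Yes

If types separate, pledge earns payment 265 and no pledge earns 161.
Committed: pledge gives 265 − 53 = 212; no pledge gives 161 − 16 = 145. No deviation. ✓
Opportunistic: no pledge gives 161 − 16 = 145; pledge gives 265 − 140 = 125. No deviation. ✓
Neither type gains from mimicking the other.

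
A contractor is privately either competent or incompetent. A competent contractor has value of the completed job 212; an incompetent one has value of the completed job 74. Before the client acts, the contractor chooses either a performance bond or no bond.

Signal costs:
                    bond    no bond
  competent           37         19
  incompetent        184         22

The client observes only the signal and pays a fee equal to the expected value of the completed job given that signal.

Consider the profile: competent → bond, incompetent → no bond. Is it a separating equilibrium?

If types separate, bond earns payment 212 and no bond earns 74.
Competent: bond gives 212 − 37 = 175; no bond gives 74 − 19 = 55. No deviation. ✓
Incompetent: no bond gives 74 − 22 = 52; bond gives 212 − 184 = 28. No deviation. ✓
Both incentive constraints hold.

Yes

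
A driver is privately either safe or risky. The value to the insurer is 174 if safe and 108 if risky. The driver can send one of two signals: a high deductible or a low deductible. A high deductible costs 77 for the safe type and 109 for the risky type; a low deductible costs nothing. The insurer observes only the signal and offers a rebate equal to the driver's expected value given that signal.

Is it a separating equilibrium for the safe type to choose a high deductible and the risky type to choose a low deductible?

Under separation the insurer infers type exactly: high deductible → safe (pays 174), low deductible → risky (pays 108).
Safe: high deductible gives 174 − 77 = 97; low deductible gives 108 − 0 = 108. Would deviate. ✗
Risky: low deductible gives 108 − 0 = 108; high deductible gives 174 − 109 = 65. No deviation. ✓

No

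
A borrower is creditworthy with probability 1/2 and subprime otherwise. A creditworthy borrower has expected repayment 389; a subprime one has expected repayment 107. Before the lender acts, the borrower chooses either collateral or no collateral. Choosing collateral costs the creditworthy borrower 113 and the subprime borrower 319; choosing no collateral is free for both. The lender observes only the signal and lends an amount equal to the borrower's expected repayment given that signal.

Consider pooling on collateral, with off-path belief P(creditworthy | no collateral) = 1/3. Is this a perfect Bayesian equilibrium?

At the pooled signal (collateral) the lender holds the prior 1/2 and pays 1/2·389 + 1/2·107 = 248. Off-path (no collateral) belief 1/3 gives 1/3·389 + 2/3·107 = 201.
Creditworthy: collateral gives 248 − 113 = 135; no collateral gives 201 − 0 = 201. Deviates. ✗
Subprime: collateral gives 248 − 319 = -71; no collateral gives 201 − 0 = 201. Deviates. ✗

No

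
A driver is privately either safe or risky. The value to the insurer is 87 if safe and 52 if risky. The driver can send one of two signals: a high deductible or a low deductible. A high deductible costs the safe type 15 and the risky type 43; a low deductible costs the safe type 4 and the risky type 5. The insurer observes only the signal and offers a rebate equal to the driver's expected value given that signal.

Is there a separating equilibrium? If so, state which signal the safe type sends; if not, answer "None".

high deductible

Try safe → high deductible, risky → low deductible:
  If types separate, high deductible earns payment 87 and low deductible earns 52.
  Safe: high deductible gives 87 − 15 = 72; low deductible gives 52 − 4 = 48. No deviation. ✓
  Risky: low deductible gives 52 − 5 = 47; high deductible gives 87 − 43 = 44. No deviation. ✓
Both hold — the safe type sends high deductible.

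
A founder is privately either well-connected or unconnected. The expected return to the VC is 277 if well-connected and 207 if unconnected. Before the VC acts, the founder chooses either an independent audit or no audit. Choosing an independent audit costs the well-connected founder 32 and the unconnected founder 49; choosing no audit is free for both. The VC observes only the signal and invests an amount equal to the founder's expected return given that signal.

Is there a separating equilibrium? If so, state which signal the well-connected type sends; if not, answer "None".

Try well-connected → audit, unconnected → no audit:
  Under separation the VC infers type exactly: audit → well-connected (pays 277), no audit → unconnected (pays 207).
  Well-connected: audit gives 277 − 32 = 245; no audit gives 207 − 0 = 207. No deviation. ✓
  Unconnected: no audit gives 207 − 0 = 207; audit gives 277 − 49 = 228. Would deviate. ✗
Try well-connected → no audit, unconnected → audit:
  Under separation the VC infers type exactly: no audit → well-connected (pays 277), audit → unconnected (pays 207).
  Well-connected: no audit gives 277 − 0 = 277; audit gives 207 − 32 = 175. No deviation. ✓
  Unconnected: audit gives 207 − 49 = 158; no audit gives 277 − 0 = 277. Would deviate. ✗
Neither assignment is incentive-compatible.

None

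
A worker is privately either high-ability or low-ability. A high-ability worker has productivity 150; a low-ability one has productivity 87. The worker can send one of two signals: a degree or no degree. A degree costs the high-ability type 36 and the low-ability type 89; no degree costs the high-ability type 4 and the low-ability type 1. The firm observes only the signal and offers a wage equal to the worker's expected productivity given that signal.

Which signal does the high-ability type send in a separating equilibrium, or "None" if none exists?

Try high-ability → degree, low-ability → no degree:
  If types separate, degree earns payment 150 and no degree earns 87.
  High-ability: degree gives 150 − 36 = 114; no degree gives 87 − 4 = 83. No deviation. ✓
  Low-ability: no degree gives 87 − 1 = 86; degree gives 150 − 89 = 61. No deviation. ✓
Both hold — the high-ability type sends degree.

degree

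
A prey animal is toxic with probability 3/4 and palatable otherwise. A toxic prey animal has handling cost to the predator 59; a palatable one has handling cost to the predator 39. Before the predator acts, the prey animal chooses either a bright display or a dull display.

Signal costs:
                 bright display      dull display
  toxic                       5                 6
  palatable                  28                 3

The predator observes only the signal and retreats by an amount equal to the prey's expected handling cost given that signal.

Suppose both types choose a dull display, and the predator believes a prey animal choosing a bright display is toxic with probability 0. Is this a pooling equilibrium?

Yes

At the pooled signal (dull display) the predator holds the prior 3/4 and pays 3/4·59 + 1/4·39 = 54. Off-path (bright display) belief 0 gives 0·59 + 1·39 = 39.
Toxic: dull display gives 54 − 6 = 48; bright display gives 39 − 5 = 34. Stays. ✓
Palatable: dull display gives 54 − 3 = 51; bright display gives 39 − 28 = 11. Stays. ✓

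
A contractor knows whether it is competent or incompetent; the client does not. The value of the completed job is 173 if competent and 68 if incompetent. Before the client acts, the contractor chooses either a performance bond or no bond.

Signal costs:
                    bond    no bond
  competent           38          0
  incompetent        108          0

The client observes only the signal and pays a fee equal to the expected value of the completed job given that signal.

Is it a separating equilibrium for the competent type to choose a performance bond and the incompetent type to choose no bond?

Yes

If types separate, bond earns payment 173 and no bond earns 68.
Competent: bond gives 173 − 38 = 135; no bond gives 68 − 0 = 68. No deviation. ✓
Incompetent: no bond gives 68 − 0 = 68; bond gives 173 − 108 = 65. No deviation. ✓
Neither type gains from mimicking the other.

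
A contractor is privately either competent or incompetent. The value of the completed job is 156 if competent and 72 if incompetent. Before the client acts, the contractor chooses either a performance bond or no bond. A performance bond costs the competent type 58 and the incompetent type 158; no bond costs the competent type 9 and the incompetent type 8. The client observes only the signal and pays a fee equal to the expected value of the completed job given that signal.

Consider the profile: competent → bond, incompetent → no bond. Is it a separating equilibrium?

Yes

If types separate, bond earns payment 156 and no bond earns 72.
Competent: bond gives 156 − 58 = 98; no bond gives 72 − 9 = 63. No deviation. ✓
Incompetent: no bond gives 72 − 8 = 64; bond gives 156 − 158 = -2. No deviation. ✓
Both incentive constraints hold.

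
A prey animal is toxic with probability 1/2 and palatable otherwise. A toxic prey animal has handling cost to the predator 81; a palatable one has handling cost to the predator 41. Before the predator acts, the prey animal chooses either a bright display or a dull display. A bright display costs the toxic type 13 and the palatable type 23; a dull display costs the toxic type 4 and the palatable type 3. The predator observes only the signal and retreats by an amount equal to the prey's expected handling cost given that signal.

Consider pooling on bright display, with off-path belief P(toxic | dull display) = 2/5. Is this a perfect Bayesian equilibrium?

No

At the pooled signal (bright display) the predator holds the prior 1/2 and pays 1/2·81 + 1/2·41 = 61. Off-path (dull display) belief 2/5 gives 2/5·81 + 3/5·41 = 57.
Toxic: bright display gives 61 − 13 = 48; dull display gives 57 − 4 = 53. Deviates. ✗
Palatable: bright display gives 61 − 23 = 38; dull display gives 57 − 3 = 54. Deviates. ✗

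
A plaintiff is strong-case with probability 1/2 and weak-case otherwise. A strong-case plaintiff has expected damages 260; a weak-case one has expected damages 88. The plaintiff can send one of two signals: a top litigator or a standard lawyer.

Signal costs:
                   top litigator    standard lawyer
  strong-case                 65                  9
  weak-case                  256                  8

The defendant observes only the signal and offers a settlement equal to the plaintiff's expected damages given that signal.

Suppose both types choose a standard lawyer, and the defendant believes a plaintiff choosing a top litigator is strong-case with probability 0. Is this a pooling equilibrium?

At the pooled signal (standard lawyer) the defendant holds the prior 1/2 and pays 1/2·260 + 1/2·88 = 174. Off-path (top litigator) belief 0 gives 0·260 + 1·88 = 88.
Strong-case: standard lawyer gives 174 − 9 = 165; top litigator gives 88 − 65 = 23. Stays. ✓
Weak-case: standard lawyer gives 174 − 8 = 166; top litigator gives 88 − 256 = -168. Stays. ✓

Yes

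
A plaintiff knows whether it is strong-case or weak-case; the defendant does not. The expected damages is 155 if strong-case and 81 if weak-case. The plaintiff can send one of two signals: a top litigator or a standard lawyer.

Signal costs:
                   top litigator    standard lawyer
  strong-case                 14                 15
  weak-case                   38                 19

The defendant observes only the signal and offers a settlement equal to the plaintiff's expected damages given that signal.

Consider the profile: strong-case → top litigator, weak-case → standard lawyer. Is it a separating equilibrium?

If types separate, top litigator earns payment 155 and standard lawyer earns 81.
Strong-case: top litigator gives 155 − 14 = 141; standard lawyer gives 81 − 15 = 66. No deviation. ✓
Weak-case: standard lawyer gives 81 − 19 = 62; top litigator gives 155 − 38 = 117. Would deviate. ✗

No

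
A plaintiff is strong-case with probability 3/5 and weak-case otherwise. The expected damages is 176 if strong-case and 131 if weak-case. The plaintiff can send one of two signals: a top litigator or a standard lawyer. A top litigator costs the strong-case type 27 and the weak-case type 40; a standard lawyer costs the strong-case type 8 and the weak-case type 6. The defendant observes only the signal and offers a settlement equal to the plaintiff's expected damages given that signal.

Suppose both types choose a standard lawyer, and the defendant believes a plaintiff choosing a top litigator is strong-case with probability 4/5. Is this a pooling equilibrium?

At the pooled signal (standard lawyer) the defendant holds the prior 3/5 and pays 3/5·176 + 2/5·131 = 158. Off-path (top litigator) belief 4/5 gives 4/5·176 + 1/5·131 = 167.
Strong-case: standard lawyer gives 158 − 8 = 150; top litigator gives 167 − 27 = 140. Stays. ✓
Weak-case: standard lawyer gives 158 − 6 = 152; top litigator gives 167 − 40 = 127. Stays. ✓

Yes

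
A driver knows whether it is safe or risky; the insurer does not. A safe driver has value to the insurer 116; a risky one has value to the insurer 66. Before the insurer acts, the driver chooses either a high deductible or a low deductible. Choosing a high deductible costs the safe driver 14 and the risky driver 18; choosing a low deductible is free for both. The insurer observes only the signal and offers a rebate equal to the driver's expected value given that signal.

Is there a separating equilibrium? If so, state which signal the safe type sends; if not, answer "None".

None

Try safe → high deductible, risky → low deductible:
  If types separate, high deductible earns payment 116 and low deductible earns 66.
  Safe: high deductible gives 116 − 14 = 102; low deductible gives 66 − 0 = 66. No deviation. ✓
  Risky: low deductible gives 66 − 0 = 66; high deductible gives 116 − 18 = 98. Would deviate. ✗
Try safe → low deductible, risky → high deductible:
  If types separate, low deductible earns payment 116 and high deductible earns 66.
  Safe: low deductible gives 116 − 0 = 116; high deductible gives 66 − 14 = 52. No deviation. ✓
  Risky: high deductible gives 66 − 18 = 48; low deductible gives 116 − 0 = 116. Would deviate. ✗
Neither assignment is incentive-compatible.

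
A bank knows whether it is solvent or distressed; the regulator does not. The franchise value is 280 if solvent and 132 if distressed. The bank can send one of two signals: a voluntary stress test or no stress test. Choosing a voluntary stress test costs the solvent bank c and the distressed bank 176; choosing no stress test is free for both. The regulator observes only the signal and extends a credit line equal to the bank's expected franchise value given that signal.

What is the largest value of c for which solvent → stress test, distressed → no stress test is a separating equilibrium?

Under separation: stress test → solvent (pays 280); no stress test → distressed (pays 132).
Distressed: 132 − 0 = 132 ≥ 280 − 176 = 104. Holds regardless of c. ✓
Solvent: 280 − c ≥ 132 − 0, so c ≤ 280 − 132 = 148.

148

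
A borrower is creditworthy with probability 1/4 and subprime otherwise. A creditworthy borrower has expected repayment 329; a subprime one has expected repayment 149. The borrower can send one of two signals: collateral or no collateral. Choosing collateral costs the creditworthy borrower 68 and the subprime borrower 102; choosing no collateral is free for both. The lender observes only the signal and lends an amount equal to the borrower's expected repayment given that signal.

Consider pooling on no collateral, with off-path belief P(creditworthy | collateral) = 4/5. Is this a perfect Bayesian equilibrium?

No

At the pooled signal (no collateral) the lender holds the prior 1/4 and pays 1/4·329 + 3/4·149 = 194. Off-path (collateral) belief 4/5 gives 4/5·329 + 1/5·149 = 293.
Creditworthy: no collateral gives 194 − 0 = 194; collateral gives 293 − 68 = 225. Deviates. ✗
Subprime: no collateral gives 194 − 0 = 194; collateral gives 293 − 102 = 191. Stays. ✓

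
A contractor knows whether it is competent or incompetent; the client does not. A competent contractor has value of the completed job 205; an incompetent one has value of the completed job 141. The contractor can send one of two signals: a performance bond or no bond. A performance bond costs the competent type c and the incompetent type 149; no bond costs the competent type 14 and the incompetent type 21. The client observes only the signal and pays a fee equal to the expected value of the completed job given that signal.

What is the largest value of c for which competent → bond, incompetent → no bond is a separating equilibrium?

78

Under separation: bond → competent (pays 205); no bond → incompetent (pays 141).
Incompetent: 141 − 21 = 120 ≥ 205 − 149 = 56. Holds regardless of c. ✓
Competent: 205 − c ≥ 141 − 14, so c ≤ 205 − 127 = 78.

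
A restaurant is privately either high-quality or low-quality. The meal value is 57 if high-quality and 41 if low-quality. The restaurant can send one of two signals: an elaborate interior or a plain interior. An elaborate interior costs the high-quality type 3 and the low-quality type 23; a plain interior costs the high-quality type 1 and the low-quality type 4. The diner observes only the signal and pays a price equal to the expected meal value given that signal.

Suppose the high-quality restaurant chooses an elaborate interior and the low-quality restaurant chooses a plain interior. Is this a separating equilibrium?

Under separation the diner infers type exactly: elaborate interior → high-quality (pays 57), plain interior → low-quality (pays 41).
High-quality: elaborate interior gives 57 − 3 = 54; plain interior gives 41 − 1 = 40. No deviation. ✓
Low-quality: plain interior gives 41 − 4 = 37; elaborate interior gives 57 − 23 = 34. No deviation. ✓
Both incentive constraints hold.

Yes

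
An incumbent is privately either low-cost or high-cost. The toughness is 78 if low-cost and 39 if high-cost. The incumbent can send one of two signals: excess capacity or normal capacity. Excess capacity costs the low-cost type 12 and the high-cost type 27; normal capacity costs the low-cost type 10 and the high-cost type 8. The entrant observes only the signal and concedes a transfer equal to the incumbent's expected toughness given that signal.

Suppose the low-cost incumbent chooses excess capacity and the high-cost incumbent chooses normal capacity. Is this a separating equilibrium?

No

If types separate, excess capacity earns payment 78 and normal capacity earns 39.
Low-cost: excess capacity gives 78 − 12 = 66; normal capacity gives 39 − 10 = 29. No deviation. ✓
High-cost: normal capacity gives 39 − 8 = 31; excess capacity gives 78 − 27 = 51. Would deviate. ✗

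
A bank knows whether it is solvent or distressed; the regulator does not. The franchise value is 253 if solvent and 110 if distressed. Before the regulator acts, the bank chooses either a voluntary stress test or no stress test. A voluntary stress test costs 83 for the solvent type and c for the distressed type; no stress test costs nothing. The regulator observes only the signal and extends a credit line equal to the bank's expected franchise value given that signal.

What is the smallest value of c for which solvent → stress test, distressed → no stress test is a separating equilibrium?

Under separation: stress test → solvent (pays 253); no stress test → distressed (pays 110).
Solvent: 253 − 83 = 170 ≥ 110 − 0 = 110. Holds regardless of c. ✓
Distressed: 110 − 0 ≥ 253 − c, so c ≥ 253 − 110 = 143.

143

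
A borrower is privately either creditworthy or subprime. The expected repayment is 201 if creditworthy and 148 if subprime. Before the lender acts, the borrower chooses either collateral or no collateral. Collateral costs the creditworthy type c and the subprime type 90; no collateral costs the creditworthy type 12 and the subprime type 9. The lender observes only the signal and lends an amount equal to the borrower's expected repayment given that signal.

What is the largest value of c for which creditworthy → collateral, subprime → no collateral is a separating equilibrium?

Under separation: collateral → creditworthy (pays 201); no collateral → subprime (pays 148).
Subprime: 148 − 9 = 139 ≥ 201 − 90 = 111. Holds regardless of c. ✓
Creditworthy: 201 − c ≥ 148 − 12, so c ≤ 201 − 136 = 65.

65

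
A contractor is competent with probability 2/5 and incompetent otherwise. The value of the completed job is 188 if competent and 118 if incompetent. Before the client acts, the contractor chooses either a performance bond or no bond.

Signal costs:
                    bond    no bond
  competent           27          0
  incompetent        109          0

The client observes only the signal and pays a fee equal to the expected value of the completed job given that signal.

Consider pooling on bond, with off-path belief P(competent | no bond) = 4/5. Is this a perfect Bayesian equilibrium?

No

On the equilibrium path (bond) the client holds the prior 2/5 and pays 2/5·188 + 3/5·118 = 146. Off-path (no bond) belief 4/5 gives 4/5·188 + 1/5·118 = 174.
Competent: bond gives 146 − 27 = 119; no bond gives 174 − 0 = 174. Deviates. ✗
Incompetent: bond gives 146 − 109 = 37; no bond gives 174 − 0 = 174. Deviates. ✗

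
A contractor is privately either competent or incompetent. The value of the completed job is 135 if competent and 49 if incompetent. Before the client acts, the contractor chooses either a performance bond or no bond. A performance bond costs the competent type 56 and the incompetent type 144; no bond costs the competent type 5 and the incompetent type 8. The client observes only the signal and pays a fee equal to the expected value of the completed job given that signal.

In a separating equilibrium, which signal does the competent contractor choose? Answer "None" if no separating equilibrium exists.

bond

Try competent → bond, incompetent → no bond:
  If types separate, bond earns payment 135 and no bond earns 49.
  Competent: bond gives 135 − 56 = 79; no bond gives 49 − 5 = 44. No deviation. ✓
  Incompetent: no bond gives 49 − 8 = 41; bond gives 135 − 144 = -9. No deviation. ✓
Both hold — the competent type sends bond.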